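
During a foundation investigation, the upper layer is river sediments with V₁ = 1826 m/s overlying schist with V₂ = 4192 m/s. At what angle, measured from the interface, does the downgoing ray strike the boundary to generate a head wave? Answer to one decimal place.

At critical incidence the refracted ray runs along the interface (θ₂ = 90°), so sin θ_c = V₁/V₂.
θ_c = arcsin(1826/4192) = arcsin 0.4356 = 25.82°.
Measured from the interface: 90° − 25.82° = 64.18°.

64.2°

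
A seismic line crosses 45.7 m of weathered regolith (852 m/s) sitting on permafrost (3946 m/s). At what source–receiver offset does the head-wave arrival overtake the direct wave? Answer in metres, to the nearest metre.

114 m

θ_c = arcsin(852/3946) = 12.47°, so cos θ_c = 0.9764 and tᵢ = 2h cos θ_c/V₁ = 0.1047 s.
At crossover x/V₁ = x/V₂ + tᵢ ⇒ x = tᵢ/(1/V₁ − 1/V₂) = 0.10475/(1.1737e-03 − 2.5342e-04) = 113.82 m.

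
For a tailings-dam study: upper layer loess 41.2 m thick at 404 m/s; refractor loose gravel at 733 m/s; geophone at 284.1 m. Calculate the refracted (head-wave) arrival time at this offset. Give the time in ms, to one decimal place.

θ_c = arcsin(V₁/V₂) = arcsin(404/733) = 33.45°, cos θ_c = 0.8344.
Intercept time tᵢ = 2h cos θ_c / V₁ = 2·41.2·0.8344/404 = 0.17018 s.
t = x/V₂ + tᵢ = 284.1/733 + 0.17018 = 0.55777 s.

557.8 ms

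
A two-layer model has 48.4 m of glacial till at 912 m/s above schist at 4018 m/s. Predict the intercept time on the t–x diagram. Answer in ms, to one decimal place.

103.4 ms

tᵢ = 2h·√(V₂²−V₁²)/(V₁V₂).
√(V₂²−V₁²) = √(4018²−912²) = 3913.1 m/s.
tᵢ = 2·48.4·3913.1/(912·4018) = 0.10337 s.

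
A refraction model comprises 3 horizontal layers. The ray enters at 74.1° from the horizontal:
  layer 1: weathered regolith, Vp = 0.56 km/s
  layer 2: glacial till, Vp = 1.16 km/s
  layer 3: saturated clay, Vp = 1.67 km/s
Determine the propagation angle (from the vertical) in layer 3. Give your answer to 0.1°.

54.8°

From the normal: θ₁ = 90° − 74.1° = 15.9°.
Ray parameter p = sin 15.9° / 0.56 = 4.8921e-01 s/km.
sin θ_3 = p·V_3 = 4.8921e-01 × 1.67 = 0.8170.
θ_3 = 54.78° from the vertical.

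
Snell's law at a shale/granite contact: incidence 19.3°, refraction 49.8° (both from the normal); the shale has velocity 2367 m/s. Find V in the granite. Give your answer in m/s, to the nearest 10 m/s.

sin 19.3° = 0.3305; sin 49.8° = 0.7638.
V₂ = V₁·(sin θ₂/sin θ₁) = 2367·(0.7638/0.3305) = 5469.97 m/s.

5470 m/s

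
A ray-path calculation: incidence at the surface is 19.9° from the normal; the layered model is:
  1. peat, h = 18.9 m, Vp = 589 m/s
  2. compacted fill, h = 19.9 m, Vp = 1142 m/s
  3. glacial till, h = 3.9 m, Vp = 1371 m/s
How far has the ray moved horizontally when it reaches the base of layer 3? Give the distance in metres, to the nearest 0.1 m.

p = sin θ₁/V₁ = sin 19.9°/589 = 5.7789e-04 s/m is conserved through the stack.
Layer 1: θ = 19.90°; offset = 18.9·tan 19.90° = 6.842 m.
Layer 2: sin θ = p·1142 = 0.6600 → θ = 41.30°; offset = 19.9·tan 41.30° = 17.480 m.
Layer 3: sin θ = p·1371 = 0.7923 → θ = 52.40°; offset = 3.9·tan 52.40° = 5.064 m.
Total horizontal offset = 29.386 m.

29.4 m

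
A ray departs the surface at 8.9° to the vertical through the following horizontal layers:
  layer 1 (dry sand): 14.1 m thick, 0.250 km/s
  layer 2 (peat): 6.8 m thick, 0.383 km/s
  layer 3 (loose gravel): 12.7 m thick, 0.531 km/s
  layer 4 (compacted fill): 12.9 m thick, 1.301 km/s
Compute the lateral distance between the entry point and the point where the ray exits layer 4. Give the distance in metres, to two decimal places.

Ray parameter p = sin 8.9° / 0.250 km/s = 6.1884e-01 s/km.
Layer 1: θ = 8.90°; offset = 14.1·tan 8.90° = 2.2080 m.
Layer 2: sin θ = p·0.383 = 0.2370 → θ = 13.71°; offset = 6.8·tan 13.71° = 1.6590 m.
Layer 3: sin θ = p·0.531 = 0.3286 → θ = 19.18°; offset = 12.7·tan 19.18° = 4.4187 m.
Layer 4: sin θ = p·1.301 = 0.8051 → θ = 53.62°; offset = 12.9·tan 53.62° = 17.5107 m.
Σ offsets = 25.7963 m.

25.80 m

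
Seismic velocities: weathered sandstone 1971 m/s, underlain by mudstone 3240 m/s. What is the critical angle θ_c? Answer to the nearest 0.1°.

37.5°

At critical incidence the refracted ray runs along the interface (θ₂ = 90°), so sin θ_c = V₁/V₂.
θ_c = arcsin(1971/3240) = arcsin 0.6083 = 37.47°.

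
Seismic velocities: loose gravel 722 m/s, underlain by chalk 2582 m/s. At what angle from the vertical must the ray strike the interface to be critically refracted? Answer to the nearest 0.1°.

Critical incidence: sin θ_c = V₁/V₂ = 722/2582 = 0.2796.
θ_c = arcsin 0.2796 = 16.24°.

16.2°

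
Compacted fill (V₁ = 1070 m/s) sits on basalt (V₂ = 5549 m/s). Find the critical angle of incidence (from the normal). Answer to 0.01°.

11.12°

Critical incidence: sin θ_c = V₁/V₂ = 1070/5549 = 0.1928.
θ_c = arcsin 0.1928 = 11.12°.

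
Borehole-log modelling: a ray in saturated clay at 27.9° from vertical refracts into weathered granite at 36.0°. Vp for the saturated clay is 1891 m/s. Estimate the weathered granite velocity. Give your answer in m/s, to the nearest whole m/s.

Snell's law: sin 27.9°/V₁ = sin 36.0°/V₂.
V₂ = V₁·sin 36.0°/sin 27.9° = 1891 × 1.2561 = 2375.36 m/s.

2375 m/s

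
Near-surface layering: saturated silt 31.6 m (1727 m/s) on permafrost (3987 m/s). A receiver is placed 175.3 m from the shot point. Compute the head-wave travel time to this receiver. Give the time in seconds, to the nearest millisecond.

0.077 s

t = x/V₂ + 2h·√(V₂²−V₁²)/(V₁V₂).
√(V₂²−V₁²) = √(3987²−1727²) = 3593.6 m/s; delay term = 2·31.6·3593.6/(1727·3987) = 0.03298 s.
t = 175.3/3987 + 0.03298 = 0.07695 s.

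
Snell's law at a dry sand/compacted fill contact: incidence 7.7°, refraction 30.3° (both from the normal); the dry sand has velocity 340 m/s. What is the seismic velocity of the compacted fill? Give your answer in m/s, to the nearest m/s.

1280 m/s

sin 7.7° = 0.1340; sin 30.3° = 0.5045.
V₂ = V₁·(sin θ₂/sin θ₁) = 340·(0.5045/0.1340) = 1280.28 m/s.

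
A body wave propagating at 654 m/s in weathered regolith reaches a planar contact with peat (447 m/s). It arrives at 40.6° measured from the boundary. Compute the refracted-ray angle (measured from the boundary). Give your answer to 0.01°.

58.74°

Angle from the normal: 90° − 40.6° = 49.4°.
sin θ₁/V₁ = sin θ₂/V₂ ⇒ sin θ₂ = 447·sin 49.4°/654 = 447·0.7593/654 = 0.5190.
θ₂ = sin⁻¹(0.5190) = 31.26° (from vertical).
From the interface: 90° − 31.26° = 58.74°.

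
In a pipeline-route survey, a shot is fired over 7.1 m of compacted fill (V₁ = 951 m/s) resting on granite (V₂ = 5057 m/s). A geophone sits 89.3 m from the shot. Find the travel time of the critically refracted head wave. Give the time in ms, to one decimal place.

θ_c = arcsin(V₁/V₂) = arcsin(951/5057) = 10.84°, cos θ_c = 0.9822.
Intercept time tᵢ = 2h cos θ_c / V₁ = 2·7.1·0.9822/951 = 0.01467 s.
t = x/V₂ + tᵢ = 89.3/5057 + 0.01467 = 0.03232 s.

32.3 ms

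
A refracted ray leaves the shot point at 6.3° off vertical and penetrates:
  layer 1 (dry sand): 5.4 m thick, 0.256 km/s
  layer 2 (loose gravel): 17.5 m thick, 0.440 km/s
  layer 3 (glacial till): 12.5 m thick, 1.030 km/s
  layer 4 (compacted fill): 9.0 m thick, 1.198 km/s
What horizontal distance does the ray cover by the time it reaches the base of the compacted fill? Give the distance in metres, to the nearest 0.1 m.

15.5 m

Ray parameter p = sin 6.3° / 0.256 km/s = 4.2865e-01 s/km.
Layer 1: θ = 6.30°; offset = 5.4·tan 6.30° = 0.596 m.
Layer 2: sin θ = p·0.440 = 0.1886 → θ = 10.87°; offset = 17.5·tan 10.87° = 3.361 m.
Layer 3: sin θ = p·1.030 = 0.4415 → θ = 26.20°; offset = 12.5·tan 26.20° = 6.151 m.
Layer 4: sin θ = p·1.198 = 0.5135 → θ = 30.90°; offset = 9.0·tan 30.90° = 5.386 m.
Total horizontal offset = 15.494 m.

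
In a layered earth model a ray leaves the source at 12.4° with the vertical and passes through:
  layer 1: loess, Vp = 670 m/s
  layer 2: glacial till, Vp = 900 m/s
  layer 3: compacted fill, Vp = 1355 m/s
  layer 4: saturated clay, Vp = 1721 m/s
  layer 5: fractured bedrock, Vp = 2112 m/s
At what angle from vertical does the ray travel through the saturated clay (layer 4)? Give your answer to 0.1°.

Ray parameter p = sin 12.4° / 670 = 3.2050e-04 s/m.
sin θ_4 = p·V_4 = 3.2050e-04 × 1721 = 0.5516.
θ_4 = 33.48° from the vertical.

33.5°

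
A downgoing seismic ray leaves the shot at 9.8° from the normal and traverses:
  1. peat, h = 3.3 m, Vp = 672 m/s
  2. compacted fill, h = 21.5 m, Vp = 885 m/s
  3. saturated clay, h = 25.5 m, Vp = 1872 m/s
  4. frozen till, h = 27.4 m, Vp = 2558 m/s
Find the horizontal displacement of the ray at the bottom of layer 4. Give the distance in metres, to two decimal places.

42.55 m

Apply Snell's law at each interface; in layer i the horizontal offset is hᵢ·tan θᵢ.
Layer 1: θ = 9.80°; offset = 3.3·tan 9.80° = 0.5700 m.
Layer 2: sin θ = 885·sin 9.8°/672 = 0.2242, θ = 12.95°; offset = 21.5·tan 12.95° = 4.9453 m.
Layer 3: sin θ = 1872·sin 9.8°/672 = 0.4742, θ = 28.30°; offset = 25.5·tan 28.30° = 13.7328 m.
Layer 4: sin θ = 2558·sin 9.8°/672 = 0.6479, θ = 40.38°; offset = 27.4·tan 40.38° = 23.3062 m.
Total horizontal offset = 42.5544 m.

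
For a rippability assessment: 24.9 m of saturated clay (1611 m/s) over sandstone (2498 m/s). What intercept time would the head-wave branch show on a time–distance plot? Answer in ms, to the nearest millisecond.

24 ms

tᵢ = 2h·√(V₂²−V₁²)/(V₁V₂).
√(V₂²−V₁²) = √(2498²−1611²) = 1909.1 m/s.
tᵢ = 2·24.9·1909.1/(1611·2498) = 0.02362 s.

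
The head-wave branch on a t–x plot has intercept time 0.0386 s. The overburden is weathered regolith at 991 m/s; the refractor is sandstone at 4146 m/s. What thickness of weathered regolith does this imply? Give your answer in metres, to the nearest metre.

θ_c = arcsin(991/4146) = 13.83°; cos θ_c = 0.9710.
tᵢ = 2h cos θ_c/V₁ ⇒ h = tᵢ·V₁/(2 cos θ_c) = 0.0386·991/(2·0.9710) = 19.70 m.

20 m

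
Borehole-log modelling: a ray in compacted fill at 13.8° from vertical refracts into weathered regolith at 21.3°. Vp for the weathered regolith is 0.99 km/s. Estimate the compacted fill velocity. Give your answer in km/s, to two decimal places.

0.65 km/s

Snell's law: sin 13.8°/V₁ = sin 21.3°/V₂.
V₁ = V₂·sin 13.8°/sin 21.3° = 0.99 × 0.6567 = 0.65 km/s.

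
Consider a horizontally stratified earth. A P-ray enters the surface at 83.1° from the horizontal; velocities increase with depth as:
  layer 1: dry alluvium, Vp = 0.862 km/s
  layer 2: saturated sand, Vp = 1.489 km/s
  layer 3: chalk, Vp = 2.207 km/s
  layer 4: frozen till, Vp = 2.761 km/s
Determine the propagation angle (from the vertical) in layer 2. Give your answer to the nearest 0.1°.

From the normal: θ₁ = 90° − 83.1° = 6.9°.
Ray parameter p = sin 6.9° / 0.862 = 1.3937e-01 s/km.
sin θ_2 = p·V_2 = 1.3937e-01 × 1.489 = 0.2075.
θ_2 = arcsin 0.2075 = 11.98°.

12.0°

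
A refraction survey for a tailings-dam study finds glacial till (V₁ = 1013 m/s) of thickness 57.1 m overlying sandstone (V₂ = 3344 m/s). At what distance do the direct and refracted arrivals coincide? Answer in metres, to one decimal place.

156.1 m

x_cross = 2h·√((V₂+V₁)/(V₂−V₁)).
(V₂+V₁)/(V₂−V₁) = (3344+1013)/(3344−1013) = 1.8692; √ = 1.3672.
x_cross = 2·57.1·1.3672 = 156.13 m.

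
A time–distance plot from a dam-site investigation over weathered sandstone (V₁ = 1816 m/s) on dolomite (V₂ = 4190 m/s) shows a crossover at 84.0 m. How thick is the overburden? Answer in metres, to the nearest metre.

26 m

x_cross = 2h·√((V₂+V₁)/(V₂−V₁)) → h = x_cross / (2·√((V₂+V₁)/(V₂−V₁))).
√((V₂+V₁)/(V₂−V₁)) = √((4190+1816)/(4190−1816)) = 1.5906.
h = 84.0 / (2·1.5906) = 26.41 m.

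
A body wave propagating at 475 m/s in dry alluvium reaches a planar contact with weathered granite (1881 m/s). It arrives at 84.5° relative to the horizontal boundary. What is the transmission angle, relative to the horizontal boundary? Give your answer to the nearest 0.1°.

Convert to the normal: θ₁ = 90° − 84.5° = 5.5°.
sin θ₁/V₁ = sin θ₂/V₂ ⇒ sin θ₂ = 1881·sin 5.5°/475 = 1881·0.0958/475 = 0.3795.
θ₂ = sin⁻¹(0.3795) = 22.31° (from vertical).
From the interface: 90° − 22.31° = 67.69°.

67.7°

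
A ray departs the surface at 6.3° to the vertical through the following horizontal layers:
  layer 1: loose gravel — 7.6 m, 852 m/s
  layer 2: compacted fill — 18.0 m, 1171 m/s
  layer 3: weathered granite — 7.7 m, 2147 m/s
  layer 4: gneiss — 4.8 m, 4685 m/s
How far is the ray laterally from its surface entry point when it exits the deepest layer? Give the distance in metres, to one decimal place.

9.4 m

Apply Snell's law at each interface; in layer i the horizontal offset is hᵢ·tan θᵢ.
Layer 1: θ = 6.30°; offset = 7.6·tan 6.30° = 0.839 m.
Layer 2: sin θ = 1171·sin 6.3°/852 = 0.1508, θ = 8.67°; offset = 18.0·tan 8.67° = 2.746 m.
Layer 3: sin θ = 2147·sin 6.3°/852 = 0.2765, θ = 16.05°; offset = 7.7·tan 16.05° = 2.216 m.
Layer 4: sin θ = 4685·sin 6.3°/852 = 0.6034, θ = 37.11°; offset = 4.8·tan 37.11° = 3.632 m.
Σ offsets = 9.433 m.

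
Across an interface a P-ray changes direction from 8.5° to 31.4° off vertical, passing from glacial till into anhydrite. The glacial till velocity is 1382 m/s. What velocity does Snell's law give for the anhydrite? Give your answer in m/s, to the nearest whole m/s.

4871 m/s

Snell's law: sin 8.5°/V₁ = sin 31.4°/V₂.
V₂ = V₁·sin 31.4°/sin 8.5° = 1382 × 3.5249 = 4871.38 m/s.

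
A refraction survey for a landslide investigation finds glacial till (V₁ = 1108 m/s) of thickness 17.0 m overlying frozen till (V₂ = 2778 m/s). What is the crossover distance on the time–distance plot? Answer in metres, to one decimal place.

θ_c = arcsin(1108/2778) = 23.51°, so cos θ_c = 0.9170 and tᵢ = 2h cos θ_c/V₁ = 0.0281 s.
At crossover x/V₁ = x/V₂ + tᵢ ⇒ x = tᵢ/(1/V₁ − 1/V₂) = 0.02814/(9.0253e-04 − 3.5997e-04) = 51.86 m.

51.9 m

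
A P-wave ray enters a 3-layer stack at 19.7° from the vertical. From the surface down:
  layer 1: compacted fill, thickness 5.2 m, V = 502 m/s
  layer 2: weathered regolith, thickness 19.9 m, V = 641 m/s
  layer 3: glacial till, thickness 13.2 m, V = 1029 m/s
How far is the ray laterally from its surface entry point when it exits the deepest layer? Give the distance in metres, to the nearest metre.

24 m

Ray parameter p = sin 19.7° / 502 m/s = 6.7150e-04 s/m.
Layer 1: θ = 19.70°; offset = 5.2·tan 19.70° = 1.862 m.
Layer 2: sin θ = p·641 = 0.4304 → θ = 25.50°; offset = 19.9·tan 25.50° = 9.490 m.
Layer 3: sin θ = p·1029 = 0.6910 → θ = 43.71°; offset = 13.2·tan 43.71° = 12.618 m.
Summing the layer offsets gives 23.969 m.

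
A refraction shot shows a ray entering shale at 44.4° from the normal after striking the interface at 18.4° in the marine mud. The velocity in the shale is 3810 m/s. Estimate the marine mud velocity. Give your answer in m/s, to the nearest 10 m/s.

1720 m/s

Snell's law: sin 18.4°/V₁ = sin 44.4°/V₂.
V₁ = V₂·sin 18.4°/sin 44.4° = 3810 × 0.4511 = 1718.86 m/s.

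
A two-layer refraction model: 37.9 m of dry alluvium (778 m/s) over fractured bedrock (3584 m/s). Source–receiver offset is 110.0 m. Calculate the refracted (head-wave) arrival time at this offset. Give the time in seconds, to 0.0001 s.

0.1258 s

θ_c = arcsin(V₁/V₂) = arcsin(778/3584) = 12.54°, cos θ_c = 0.9762.
Intercept time tᵢ = 2h cos θ_c / V₁ = 2·37.9·0.9762/778 = 0.09511 s.
t = x/V₂ + tᵢ = 110.0/3584 + 0.09511 = 0.12580 s.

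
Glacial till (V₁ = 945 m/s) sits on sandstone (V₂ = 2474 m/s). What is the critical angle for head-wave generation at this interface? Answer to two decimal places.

22.46°

At critical incidence the refracted ray runs along the interface (θ₂ = 90°), so sin θ_c = V₁/V₂.
θ_c = arcsin(945/2474) = arcsin 0.3820 = 22.46°.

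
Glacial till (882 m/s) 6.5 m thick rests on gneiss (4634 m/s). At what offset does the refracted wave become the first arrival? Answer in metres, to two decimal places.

x_cross = 2h·√((V₂+V₁)/(V₂−V₁)).
(V₂+V₁)/(V₂−V₁) = (4634+882)/(4634−882) = 1.4701; √ = 1.2125.
x_cross = 2·6.5·1.2125 = 15.76 m.

15.76 m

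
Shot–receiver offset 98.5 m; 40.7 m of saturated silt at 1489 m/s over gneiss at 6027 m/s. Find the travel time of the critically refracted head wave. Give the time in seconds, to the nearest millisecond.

θ_c = arcsin(V₁/V₂) = arcsin(1489/6027) = 14.30°, cos θ_c = 0.9690.
Intercept time tᵢ = 2h cos θ_c / V₁ = 2·40.7·0.9690/1489 = 0.05297 s.
t = x/V₂ + tᵢ = 98.5/6027 + 0.05297 = 0.06932 s.

0.069 s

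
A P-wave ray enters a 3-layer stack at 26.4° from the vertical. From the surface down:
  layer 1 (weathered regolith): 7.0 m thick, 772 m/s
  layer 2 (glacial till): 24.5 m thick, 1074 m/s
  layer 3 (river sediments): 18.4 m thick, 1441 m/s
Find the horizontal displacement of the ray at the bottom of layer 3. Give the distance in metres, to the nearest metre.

Ray parameter p = sin 26.4° / 772 m/s = 5.7595e-04 s/m.
Layer 1: θ = 26.40°; offset = 7.0·tan 26.40° = 3.475 m.
Layer 2: sin θ = p·1074 = 0.6186 → θ = 38.21°; offset = 24.5·tan 38.21° = 19.288 m.
Layer 3: sin θ = p·1441 = 0.8299 → θ = 56.09°; offset = 18.4·tan 56.09° = 27.375 m.
Summing the layer offsets gives 50.138 m.

50 m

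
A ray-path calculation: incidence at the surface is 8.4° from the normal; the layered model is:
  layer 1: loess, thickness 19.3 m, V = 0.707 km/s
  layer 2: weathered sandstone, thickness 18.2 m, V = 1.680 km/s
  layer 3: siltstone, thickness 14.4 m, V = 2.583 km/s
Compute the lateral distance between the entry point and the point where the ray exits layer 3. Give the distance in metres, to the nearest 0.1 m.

Apply Snell's law at each interface; in layer i the horizontal offset is hᵢ·tan θᵢ.
Layer 1: θ = 8.40°; offset = 19.3·tan 8.40° = 2.850 m.
Layer 2: sin θ = 1.680·sin 8.4°/0.707 = 0.3471, θ = 20.31°; offset = 18.2·tan 20.31° = 6.737 m.
Layer 3: sin θ = 2.583·sin 8.4°/0.707 = 0.5337, θ = 32.26°; offset = 14.4·tan 32.26° = 9.088 m.
Σ offsets = 18.675 m.

18.7 m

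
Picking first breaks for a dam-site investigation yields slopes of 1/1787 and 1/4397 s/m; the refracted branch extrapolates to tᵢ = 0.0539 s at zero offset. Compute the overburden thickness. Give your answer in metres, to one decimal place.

52.7 m

h = tᵢ·V₁·V₂ / (2·√(V₂²−V₁²)).
√(V₂²−V₁²) = √(4397² − 1787²) = 4017.5 m/s.
h = 0.0539 s × 1787 × 4397 / (2 × 4017.5) = 52.71 m.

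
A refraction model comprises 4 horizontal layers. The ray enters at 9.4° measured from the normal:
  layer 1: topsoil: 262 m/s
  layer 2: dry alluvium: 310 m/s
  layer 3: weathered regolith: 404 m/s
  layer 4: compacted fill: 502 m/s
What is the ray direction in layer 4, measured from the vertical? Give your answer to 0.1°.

Ray parameter p = sin 9.4° / 262 = 6.2338e-04 s/m.
sin θ_4 = p·V_4 = 6.2338e-04 × 502 = 0.3129.
θ_4 = arcsin 0.3129 = 18.24°.

18.2°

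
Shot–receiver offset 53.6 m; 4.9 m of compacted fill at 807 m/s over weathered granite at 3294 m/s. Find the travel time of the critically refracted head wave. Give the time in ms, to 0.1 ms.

t = x/V₂ + 2h·√(V₂²−V₁²)/(V₁V₂).
√(V₂²−V₁²) = √(3294²−807²) = 3193.6 m/s; delay term = 2·4.9·3193.6/(807·3294) = 0.01177 s.
t = 53.6/3294 + 0.01177 = 0.02805 s.

28.0 ms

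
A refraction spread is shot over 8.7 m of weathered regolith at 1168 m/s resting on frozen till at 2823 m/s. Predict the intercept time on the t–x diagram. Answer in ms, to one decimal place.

13.6 ms

tᵢ = 2h·√(V₂²−V₁²)/(V₁V₂).
√(V₂²−V₁²) = √(2823²−1168²) = 2570.0 m/s.
tᵢ = 2·8.7·2570.0/(1168·2823) = 0.01356 s.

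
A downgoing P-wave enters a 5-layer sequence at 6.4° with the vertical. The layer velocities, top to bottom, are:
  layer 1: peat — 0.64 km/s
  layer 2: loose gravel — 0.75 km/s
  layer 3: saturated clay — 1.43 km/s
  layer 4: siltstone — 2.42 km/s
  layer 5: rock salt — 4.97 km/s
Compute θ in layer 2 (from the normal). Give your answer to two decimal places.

Ray parameter p = sin 6.4° / 0.64 = 1.7417e-01 s/km.
sin θ_2 = p·V_2 = 1.7417e-01 × 0.75 = 0.1306.
θ_2 = 7.51° from the vertical.

7.51°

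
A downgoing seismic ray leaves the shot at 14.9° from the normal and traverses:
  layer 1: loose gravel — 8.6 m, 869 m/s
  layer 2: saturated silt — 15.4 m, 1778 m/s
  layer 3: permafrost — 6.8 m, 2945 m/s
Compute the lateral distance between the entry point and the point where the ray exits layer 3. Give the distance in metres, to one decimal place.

23.9 m

Apply Snell's law at each interface; in layer i the horizontal offset is hᵢ·tan θᵢ.
Layer 1: θ = 14.90°; offset = 8.6·tan 14.90° = 2.288 m.
Layer 2: sin θ = 1778·sin 14.9°/869 = 0.5261, θ = 31.74°; offset = 15.4·tan 31.74° = 9.527 m.
Layer 3: sin θ = 2945·sin 14.9°/869 = 0.8714, θ = 60.62°; offset = 6.8·tan 60.62° = 12.079 m.
Total horizontal offset = 23.895 m.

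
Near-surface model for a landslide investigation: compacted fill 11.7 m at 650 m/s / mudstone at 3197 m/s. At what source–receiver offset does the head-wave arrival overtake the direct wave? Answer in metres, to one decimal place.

28.8 m

x_cross = 2h·√((V₂+V₁)/(V₂−V₁)).
(V₂+V₁)/(V₂−V₁) = (3197+650)/(3197−650) = 1.5104; √ = 1.2290.
x_cross = 2·11.7·1.2290 = 28.76 m.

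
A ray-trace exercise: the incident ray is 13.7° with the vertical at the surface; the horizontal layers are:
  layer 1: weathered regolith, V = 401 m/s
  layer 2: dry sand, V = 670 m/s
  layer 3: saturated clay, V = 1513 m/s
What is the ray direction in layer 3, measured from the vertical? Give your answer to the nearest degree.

63°

Snell's law across each interface conserves sin θ / V, so sin θ_3 = V_3·sin θ₁/V₁.
sin θ_3 = 1513 × sin 13.7° / 401 = 0.8936.
θ_3 = arcsin 0.8936 = 63.33°.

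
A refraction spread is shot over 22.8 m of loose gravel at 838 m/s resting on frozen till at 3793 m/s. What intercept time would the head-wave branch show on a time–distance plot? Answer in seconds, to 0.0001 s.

0.0531 s

tᵢ = 2h·√(V₂²−V₁²)/(V₁V₂).
√(V₂²−V₁²) = √(3793²−838²) = 3699.3 m/s.
tᵢ = 2·22.8·3699.3/(838·3793) = 0.05307 s.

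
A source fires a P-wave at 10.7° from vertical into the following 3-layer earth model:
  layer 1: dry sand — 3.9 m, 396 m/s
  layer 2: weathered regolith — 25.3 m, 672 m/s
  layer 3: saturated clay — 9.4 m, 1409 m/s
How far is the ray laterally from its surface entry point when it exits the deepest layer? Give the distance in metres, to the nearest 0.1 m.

17.4 m

Ray parameter p = sin 10.7° / 396 m/s = 4.6886e-04 s/m.
Layer 1: θ = 10.70°; offset = 3.9·tan 10.70° = 0.737 m.
Layer 2: sin θ = p·672 = 0.3151 → θ = 18.37°; offset = 25.3·tan 18.37° = 8.399 m.
Layer 3: sin θ = p·1409 = 0.6606 → θ = 41.35°; offset = 9.4·tan 41.35° = 8.272 m.
Total horizontal offset = 17.408 m.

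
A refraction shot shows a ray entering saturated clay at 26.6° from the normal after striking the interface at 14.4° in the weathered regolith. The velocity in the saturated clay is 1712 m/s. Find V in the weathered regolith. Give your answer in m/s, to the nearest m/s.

951 m/s

Snell's law: sin 14.4°/V₁ = sin 26.6°/V₂.
V₁ = V₂·sin 14.4°/sin 26.6° = 1712 × 0.5554 = 950.86 m/s.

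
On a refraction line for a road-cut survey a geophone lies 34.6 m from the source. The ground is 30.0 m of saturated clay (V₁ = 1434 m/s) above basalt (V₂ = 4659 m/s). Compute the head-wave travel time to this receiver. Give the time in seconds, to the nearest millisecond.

0.047 s

θ_c = arcsin(V₁/V₂) = arcsin(1434/4659) = 17.93°, cos θ_c = 0.9515.
Intercept time tᵢ = 2h cos θ_c / V₁ = 2·30.0·0.9515/1434 = 0.03981 s.
t = x/V₂ + tᵢ = 34.6/4659 + 0.03981 = 0.04724 s.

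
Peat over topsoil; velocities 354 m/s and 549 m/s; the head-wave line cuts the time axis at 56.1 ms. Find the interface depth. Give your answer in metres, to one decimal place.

13.0 m

h = tᵢ·V₁·V₂ / (2·√(V₂²−V₁²)).
√(V₂²−V₁²) = √(549² − 354²) = 419.6 m/s.
h = 0.0561 s × 354 × 549 / (2 × 419.6) = 12.99 m.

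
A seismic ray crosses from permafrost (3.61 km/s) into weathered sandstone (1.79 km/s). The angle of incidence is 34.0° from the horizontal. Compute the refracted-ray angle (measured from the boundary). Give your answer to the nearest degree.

66°

Convert to the normal: θ₁ = 90° − 34.0° = 56.0°.
Snell's law: sin θ₂ = (V₂/V₁)·sin θ₁ = (1.79/3.61)·sin 56.0° = 0.4111.
θ₂ = sin⁻¹(0.4111) = 24.27° (from vertical).
From the interface: 90° − 24.27° = 65.73°.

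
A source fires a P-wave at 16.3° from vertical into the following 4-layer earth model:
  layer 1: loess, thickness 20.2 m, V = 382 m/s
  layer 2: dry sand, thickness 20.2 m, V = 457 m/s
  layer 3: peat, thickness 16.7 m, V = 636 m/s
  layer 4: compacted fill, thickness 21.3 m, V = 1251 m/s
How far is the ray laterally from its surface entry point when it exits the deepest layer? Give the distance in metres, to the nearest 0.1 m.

p = sin θ₁/V₁ = sin 16.3°/382 = 7.3473e-04 s/m is conserved through the stack.
Layer 1: θ = 16.30°; offset = 20.2·tan 16.30° = 5.907 m.
Layer 2: sin θ = p·457 = 0.3358 → θ = 19.62°; offset = 20.2·tan 19.62° = 7.201 m.
Layer 3: sin θ = p·636 = 0.4673 → θ = 27.86°; offset = 16.7·tan 27.86° = 8.827 m.
Layer 4: sin θ = p·1251 = 0.9191 → θ = 66.80°; offset = 21.3·tan 66.80° = 49.701 m.
Summing the layer offsets gives 71.635 m.

71.6 m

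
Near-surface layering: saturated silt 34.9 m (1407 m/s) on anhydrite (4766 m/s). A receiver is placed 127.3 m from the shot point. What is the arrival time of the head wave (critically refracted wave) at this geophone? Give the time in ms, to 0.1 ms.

74.1 ms

θ_c = arcsin(V₁/V₂) = arcsin(1407/4766) = 17.17°, cos θ_c = 0.9554.
Intercept time tᵢ = 2h cos θ_c / V₁ = 2·34.9·0.9554/1407 = 0.04740 s.
t = x/V₂ + tᵢ = 127.3/4766 + 0.04740 = 0.07411 s.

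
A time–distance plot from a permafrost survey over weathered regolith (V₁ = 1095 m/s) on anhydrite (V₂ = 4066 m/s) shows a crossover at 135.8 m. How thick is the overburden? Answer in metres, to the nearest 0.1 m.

h = (x_cross/2)·√((V₂−V₁)/(V₂+V₁)).
(V₂−V₁)/(V₂+V₁) = (4066−1095)/(4066+1095) = 0.5757; √ = 0.7587.
h = (135.8/2)·0.7587 = 51.52 m.

51.5 m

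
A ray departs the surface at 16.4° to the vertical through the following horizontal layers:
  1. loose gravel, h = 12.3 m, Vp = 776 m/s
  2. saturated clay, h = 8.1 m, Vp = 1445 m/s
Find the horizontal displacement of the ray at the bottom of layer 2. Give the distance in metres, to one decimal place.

p = sin θ₁/V₁ = sin 16.4°/776 = 3.6384e-04 s/m is conserved through the stack.
Layer 1: θ = 16.40°; offset = 12.3·tan 16.40° = 3.620 m.
Layer 2: sin θ = p·1445 = 0.5258 → θ = 31.72°; offset = 8.1·tan 31.72° = 5.006 m.
Summing the layer offsets gives 8.626 m.

8.6 m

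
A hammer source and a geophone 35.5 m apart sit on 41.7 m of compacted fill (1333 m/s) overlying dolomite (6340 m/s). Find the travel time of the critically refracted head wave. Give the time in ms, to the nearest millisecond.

θ_c = arcsin(V₁/V₂) = arcsin(1333/6340) = 12.14°, cos θ_c = 0.9776.
Intercept time tᵢ = 2h cos θ_c / V₁ = 2·41.7·0.9776/1333 = 0.06117 s.
t = x/V₂ + tᵢ = 35.5/6340 + 0.06117 = 0.06677 s.

67 ms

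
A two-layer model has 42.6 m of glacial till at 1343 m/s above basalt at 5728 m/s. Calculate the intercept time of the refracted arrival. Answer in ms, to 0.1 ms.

tᵢ = 2h·√(V₂²−V₁²)/(V₁V₂).
√(V₂²−V₁²) = √(5728²−1343²) = 5568.3 m/s.
tᵢ = 2·42.6·5568.3/(1343·5728) = 0.06167 s.

61.7 ms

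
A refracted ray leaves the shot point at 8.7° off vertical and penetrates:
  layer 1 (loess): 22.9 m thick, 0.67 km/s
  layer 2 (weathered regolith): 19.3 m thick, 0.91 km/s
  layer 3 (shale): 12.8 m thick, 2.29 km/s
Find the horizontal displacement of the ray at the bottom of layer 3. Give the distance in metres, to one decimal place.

Ray parameter p = sin 8.7° / 0.67 km/s = 2.2576e-01 s/km.
Layer 1: θ = 8.70°; offset = 22.9·tan 8.70° = 3.504 m.
Layer 2: sin θ = p·0.91 = 0.2054 → θ = 11.86°; offset = 19.3·tan 11.86° = 4.051 m.
Layer 3: sin θ = p·2.29 = 0.5170 → θ = 31.13°; offset = 12.8·tan 31.13° = 7.731 m.
Σ offsets = 15.287 m.

15.3 m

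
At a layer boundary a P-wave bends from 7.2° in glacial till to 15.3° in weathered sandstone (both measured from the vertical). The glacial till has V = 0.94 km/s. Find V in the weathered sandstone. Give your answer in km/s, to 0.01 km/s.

1.98 km/s

sin 7.2° = 0.1253; sin 15.3° = 0.2639.
V₂ = V₁·(sin θ₂/sin θ₁) = 0.94·(0.2639/0.1253) = 1.98 km/s.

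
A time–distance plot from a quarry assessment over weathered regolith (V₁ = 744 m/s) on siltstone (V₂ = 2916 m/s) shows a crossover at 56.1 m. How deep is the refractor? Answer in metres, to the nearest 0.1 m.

21.6 m

h = (x_cross/2)·√((V₂−V₁)/(V₂+V₁)).
(V₂−V₁)/(V₂+V₁) = (2916−744)/(2916+744) = 0.5934; √ = 0.7704.
h = (56.1/2)·0.7704 = 21.61 m.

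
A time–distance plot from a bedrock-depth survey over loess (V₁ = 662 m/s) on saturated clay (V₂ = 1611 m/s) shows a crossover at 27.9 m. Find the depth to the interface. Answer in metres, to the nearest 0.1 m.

9.0 m

x_cross = 2h·√((V₂+V₁)/(V₂−V₁)) → h = x_cross / (2·√((V₂+V₁)/(V₂−V₁))).
√((V₂+V₁)/(V₂−V₁)) = √((1611+662)/(1611−662)) = 1.5476.
h = 27.9 / (2·1.5476) = 9.01 m.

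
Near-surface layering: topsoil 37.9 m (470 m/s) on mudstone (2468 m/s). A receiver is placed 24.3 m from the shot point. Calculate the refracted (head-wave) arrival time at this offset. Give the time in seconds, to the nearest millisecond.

t = x/V₂ + 2h·√(V₂²−V₁²)/(V₁V₂).
√(V₂²−V₁²) = √(2468²−470²) = 2422.8 m/s; delay term = 2·37.9·2422.8/(470·2468) = 0.15833 s.
t = 24.3/2468 + 0.15833 = 0.16817 s.

0.168 s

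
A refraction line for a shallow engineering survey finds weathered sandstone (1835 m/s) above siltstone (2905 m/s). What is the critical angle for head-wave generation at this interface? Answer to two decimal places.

39.17°

At critical incidence the refracted ray runs along the interface (θ₂ = 90°), so sin θ_c = V₁/V₂.
θ_c = arcsin(1835/2905) = arcsin 0.6317 = 39.17°.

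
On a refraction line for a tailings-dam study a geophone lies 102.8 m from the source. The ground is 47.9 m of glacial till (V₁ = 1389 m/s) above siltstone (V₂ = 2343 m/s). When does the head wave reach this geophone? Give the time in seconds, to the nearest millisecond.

t = x/V₂ + 2h·√(V₂²−V₁²)/(V₁V₂).
√(V₂²−V₁²) = √(2343²−1389²) = 1886.9 m/s; delay term = 2·47.9·1886.9/(1389·2343) = 0.05554 s.
t = 102.8/2343 + 0.05554 = 0.09942 s.

0.099 s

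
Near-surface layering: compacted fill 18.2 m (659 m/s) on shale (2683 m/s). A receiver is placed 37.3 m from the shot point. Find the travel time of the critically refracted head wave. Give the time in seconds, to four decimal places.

0.0674 s

θ_c = arcsin(V₁/V₂) = arcsin(659/2683) = 14.22°, cos θ_c = 0.9694.
Intercept time tᵢ = 2h cos θ_c / V₁ = 2·18.2·0.9694/659 = 0.05354 s.
t = x/V₂ + tᵢ = 37.3/2683 + 0.05354 = 0.06745 s.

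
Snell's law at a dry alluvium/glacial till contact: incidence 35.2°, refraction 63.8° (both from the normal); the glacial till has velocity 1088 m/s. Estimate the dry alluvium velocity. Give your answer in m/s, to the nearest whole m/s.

699 m/s

Snell's law: sin 35.2°/V₁ = sin 63.8°/V₂.
V₁ = V₂·sin 35.2°/sin 63.8° = 1088 × 0.6424 = 698.97 m/s.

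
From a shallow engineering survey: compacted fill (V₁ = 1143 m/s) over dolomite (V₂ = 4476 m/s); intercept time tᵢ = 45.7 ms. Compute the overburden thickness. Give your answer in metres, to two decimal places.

27.01 m

h = tᵢ·V₁·V₂ / (2·√(V₂²−V₁²)).
√(V₂²−V₁²) = √(4476² − 1143²) = 4327.6 m/s.
h = 0.0457 s × 1143 × 4476 / (2 × 4327.6) = 27.01 m.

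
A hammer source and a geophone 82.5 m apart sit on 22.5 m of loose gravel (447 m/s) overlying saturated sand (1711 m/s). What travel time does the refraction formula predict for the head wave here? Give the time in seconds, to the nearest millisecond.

0.145 s

t = x/V₂ + 2h·√(V₂²−V₁²)/(V₁V₂).
√(V₂²−V₁²) = √(1711²−447²) = 1651.6 m/s; delay term = 2·22.5·1651.6/(447·1711) = 0.09717 s.
t = 82.5/1711 + 0.09717 = 0.14539 s.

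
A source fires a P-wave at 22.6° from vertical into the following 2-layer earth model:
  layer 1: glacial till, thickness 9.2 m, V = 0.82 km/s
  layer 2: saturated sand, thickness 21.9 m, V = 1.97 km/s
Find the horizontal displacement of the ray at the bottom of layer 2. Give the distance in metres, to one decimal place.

Ray parameter p = sin 22.6° / 0.82 km/s = 4.6865e-01 s/km.
Layer 1: θ = 22.60°; offset = 9.2·tan 22.60° = 3.830 m.
Layer 2: sin θ = p·1.97 = 0.9232 → θ = 67.41°; offset = 21.9·tan 67.41° = 52.625 m.
Total horizontal offset = 56.455 m.

56.5 m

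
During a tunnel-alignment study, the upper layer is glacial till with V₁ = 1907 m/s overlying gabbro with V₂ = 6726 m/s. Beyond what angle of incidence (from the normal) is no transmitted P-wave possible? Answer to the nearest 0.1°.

16.5°

At critical incidence the refracted ray runs along the interface (θ₂ = 90°), so sin θ_c = V₁/V₂.
θ_c = arcsin(1907/6726) = arcsin 0.2835 = 16.47°.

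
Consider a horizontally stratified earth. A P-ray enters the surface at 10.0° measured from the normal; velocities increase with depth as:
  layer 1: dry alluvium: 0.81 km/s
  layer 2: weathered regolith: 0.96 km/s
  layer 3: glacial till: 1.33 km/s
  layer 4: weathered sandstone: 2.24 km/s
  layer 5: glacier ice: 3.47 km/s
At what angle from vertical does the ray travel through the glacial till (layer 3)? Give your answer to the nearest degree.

17°

Snell's law across each interface conserves sin θ / V, so sin θ_3 = V_3·sin θ₁/V₁.
sin θ_3 = 1.33 × sin 10.0° / 0.81 = 0.2851.
θ_3 = arcsin 0.2851 = 16.57°.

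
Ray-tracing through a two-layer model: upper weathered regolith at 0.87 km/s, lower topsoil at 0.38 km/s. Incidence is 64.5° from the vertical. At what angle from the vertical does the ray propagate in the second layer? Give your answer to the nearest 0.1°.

23.2°

Snell's law: sin θ₂ = (V₂/V₁)·sin θ₁ = (0.38/0.87)·sin 64.5° = 0.3942.
θ₂ = sin⁻¹(0.3942) = 23.22° (from vertical).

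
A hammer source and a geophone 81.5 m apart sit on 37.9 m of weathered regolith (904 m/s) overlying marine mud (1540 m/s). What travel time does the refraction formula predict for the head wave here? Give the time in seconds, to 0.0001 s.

0.1208 s

θ_c = arcsin(V₁/V₂) = arcsin(904/1540) = 35.95°, cos θ_c = 0.8096.
Intercept time tᵢ = 2h cos θ_c / V₁ = 2·37.9·0.8096/904 = 0.06788 s.
t = x/V₂ + tᵢ = 81.5/1540 + 0.06788 = 0.12080 s.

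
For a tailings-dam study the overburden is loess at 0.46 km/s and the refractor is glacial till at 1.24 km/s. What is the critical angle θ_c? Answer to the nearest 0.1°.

Critical incidence: sin θ_c = V₁/V₂ = 0.46/1.24 = 0.3710.
θ_c = arcsin 0.3710 = 21.78°.

21.8°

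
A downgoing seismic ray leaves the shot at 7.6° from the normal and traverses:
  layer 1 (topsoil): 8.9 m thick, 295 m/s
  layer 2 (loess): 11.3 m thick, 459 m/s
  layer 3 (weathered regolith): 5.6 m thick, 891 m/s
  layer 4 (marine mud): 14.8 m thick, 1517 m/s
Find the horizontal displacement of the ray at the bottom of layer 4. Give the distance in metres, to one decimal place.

19.7 m

Apply Snell's law at each interface; in layer i the horizontal offset is hᵢ·tan θᵢ.
Layer 1: θ = 7.60°; offset = 8.9·tan 7.60° = 1.188 m.
Layer 2: sin θ = 459·sin 7.6°/295 = 0.2058, θ = 11.88°; offset = 11.3·tan 11.88° = 2.376 m.
Layer 3: sin θ = 891·sin 7.6°/295 = 0.3995, θ = 23.54°; offset = 5.6·tan 23.54° = 2.440 m.
Layer 4: sin θ = 1517·sin 7.6°/295 = 0.6801, θ = 42.85°; offset = 14.8·tan 42.85° = 13.730 m.
Summing the layer offsets gives 19.734 m.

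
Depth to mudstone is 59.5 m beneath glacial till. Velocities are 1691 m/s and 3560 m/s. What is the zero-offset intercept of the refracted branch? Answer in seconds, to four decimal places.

θ_c = arcsin(V₁/V₂) = arcsin(1691/3560) = 28.36°; cos θ_c = 0.8800.
tᵢ = 2h·cos θ_c / V₁ = 2·59.5·0.8800 / 1691 = 0.06193 s.

0.0619 s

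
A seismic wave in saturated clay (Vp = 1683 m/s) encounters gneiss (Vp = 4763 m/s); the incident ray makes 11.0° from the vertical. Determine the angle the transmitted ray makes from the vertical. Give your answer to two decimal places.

Snell's law: sin θ₂ = (V₂/V₁)·sin θ₁ = (4763/1683)·sin 11.0° = 0.5400.
θ₂ = arcsin 0.5400 = 32.68° from the normal.

32.68°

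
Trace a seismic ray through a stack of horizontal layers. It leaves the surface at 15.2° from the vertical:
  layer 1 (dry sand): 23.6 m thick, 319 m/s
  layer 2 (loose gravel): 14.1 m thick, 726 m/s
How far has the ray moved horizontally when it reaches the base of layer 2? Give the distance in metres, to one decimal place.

16.9 m

Apply Snell's law at each interface; in layer i the horizontal offset is hᵢ·tan θᵢ.
Layer 1: θ = 15.20°; offset = 23.6·tan 15.20° = 6.412 m.
Layer 2: sin θ = 726·sin 15.2°/319 = 0.5967, θ = 36.63°; offset = 14.1·tan 36.63° = 10.485 m.
Summing the layer offsets gives 16.897 m.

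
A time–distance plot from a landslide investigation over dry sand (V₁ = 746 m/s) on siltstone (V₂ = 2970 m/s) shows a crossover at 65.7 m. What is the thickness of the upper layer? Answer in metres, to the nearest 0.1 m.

x_cross = 2h·√((V₂+V₁)/(V₂−V₁)) → h = x_cross / (2·√((V₂+V₁)/(V₂−V₁))).
√((V₂+V₁)/(V₂−V₁)) = √((2970+746)/(2970−746)) = 1.2926.
h = 65.7 / (2·1.2926) = 25.41 m.

25.4 m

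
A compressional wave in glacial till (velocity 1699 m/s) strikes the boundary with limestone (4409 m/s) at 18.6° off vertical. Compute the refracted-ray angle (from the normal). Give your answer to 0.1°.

sin θ₁/V₁ = sin θ₂/V₂ ⇒ sin θ₂ = 4409·sin 18.6°/1699 = 4409·0.3190/1699 = 0.8277.
θ₂ = sin⁻¹(0.8277) = 55.86° (from vertical).

55.9°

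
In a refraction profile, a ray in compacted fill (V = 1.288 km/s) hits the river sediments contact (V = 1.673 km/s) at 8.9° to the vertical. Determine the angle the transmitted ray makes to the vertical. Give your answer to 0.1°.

11.6°

Snell's law: sin θ₂ = (V₂/V₁)·sin θ₁ = (1.673/1.288)·sin 8.9° = 0.2010.
θ₂ = sin⁻¹(0.2010) = 11.59° (from vertical).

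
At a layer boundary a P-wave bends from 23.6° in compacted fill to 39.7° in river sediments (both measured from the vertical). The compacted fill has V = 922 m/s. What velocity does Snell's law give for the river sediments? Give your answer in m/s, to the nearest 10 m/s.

sin 23.6° = 0.4003; sin 39.7° = 0.6388.
V₂ = V₁·(sin θ₂/sin θ₁) = 922·(0.6388/0.4003) = 1471.08 m/s.

1470 m/s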